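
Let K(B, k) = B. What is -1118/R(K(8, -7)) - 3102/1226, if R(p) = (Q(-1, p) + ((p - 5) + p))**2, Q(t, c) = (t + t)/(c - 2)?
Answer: -3878115/313856 ≈ -12.356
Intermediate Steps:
Q(t, c) = 2*t/(-2 + c) (Q(t, c) = (2*t)/(-2 + c) = 2*t/(-2 + c))
R(p) = (-5 - 2/(-2 + p) + 2*p)**2 (R(p) = (2*(-1)/(-2 + p) + ((p - 5) + p))**2 = (-2/(-2 + p) + ((-5 + p) + p))**2 = (-2/(-2 + p) + (-5 + 2*p))**2 = (-5 - 2/(-2 + p) + 2*p)**2)
-1118/R(K(8, -7)) - 3102/1226 = -1118*(-2 + 8)**2/(2 + (-2 + 8)*(5 - 2*8))**2 - 3102/1226 = -1118*36/(2 + 6*(5 - 16))**2 - 3102*1/1226 = -1118*36/(2 + 6*(-11))**2 - 1551/613 = -1118*36/(2 - 66)**2 - 1551/613 = -1118/((1/36)*(-64)**2) - 1551/613 = -1118/((1/36)*4096) - 1551/613 = -1118/1024/9 - 1551/613 = -1118*9/1024 - 1551/613 = -5031/512 - 1551/613 = -3878115/313856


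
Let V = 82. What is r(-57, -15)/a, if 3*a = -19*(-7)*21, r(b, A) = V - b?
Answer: 139/931 ≈ 0.14930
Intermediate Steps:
r(b, A) = 82 - b
a = 931 (a = (-19*(-7)*21)/3 = (133*21)/3 = (⅓)*2793 = 931)
r(-57, -15)/a = (82 - 1*(-57))/931 = (82 + 57)*(1/931) = 139*(1/931) = 139/931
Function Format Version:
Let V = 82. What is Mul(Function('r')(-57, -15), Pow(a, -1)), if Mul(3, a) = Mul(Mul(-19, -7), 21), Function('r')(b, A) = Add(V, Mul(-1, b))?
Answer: Rational(139, 931) ≈ 0.14930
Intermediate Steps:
Function('r')(b, A) = Add(82, Mul(-1, b))
a = 931 (a = Mul(Rational(1, 3), Mul(Mul(-19, -7), 21)) = Mul(Rational(1, 3), Mul(133, 21)) = Mul(Rational(1, 3), 2793) = 931)
Mul(Function('r')(-57, -15), Pow(a, -1)) = Mul(Add(82, Mul(-1, -57)), Pow(931, -1)) = Mul(Add(82, 57), Rational(1, 931)) = Mul(139, Rational(1, 931)) = Rational(139, 931)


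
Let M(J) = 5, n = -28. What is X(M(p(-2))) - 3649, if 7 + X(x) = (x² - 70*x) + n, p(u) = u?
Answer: -4009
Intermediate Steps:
X(x) = -35 + x² - 70*x (X(x) = -7 + ((x² - 70*x) - 28) = -7 + (-28 + x² - 70*x) = -35 + x² - 70*x)
X(M(p(-2))) - 3649 = (-35 + 5² - 70*5) - 3649 = (-35 + 25 - 350) - 3649 = -360 - 3649 = -4009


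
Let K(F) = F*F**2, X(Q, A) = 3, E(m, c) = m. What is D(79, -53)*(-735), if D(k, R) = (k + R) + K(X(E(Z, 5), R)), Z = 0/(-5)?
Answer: -38955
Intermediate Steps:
Z = 0 (Z = 0*(-1/5) = 0)
K(F) = F**3
D(k, R) = 27 + R + k (D(k, R) = (k + R) + 3**3 = (R + k) + 27 = 27 + R + k)
D(79, -53)*(-735) = (27 - 53 + 79)*(-735) = 53*(-735) = -38955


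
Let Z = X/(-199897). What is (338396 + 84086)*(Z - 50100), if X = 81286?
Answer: -4231123848007252/199897 ≈ -2.1167e+10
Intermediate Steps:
Z = -81286/199897 (Z = 81286/(-199897) = 81286*(-1/199897) = -81286/199897 ≈ -0.40664)
(338396 + 84086)*(Z - 50100) = (338396 + 84086)*(-81286/199897 - 50100) = 422482*(-10014920986/199897) = -4231123848007252/199897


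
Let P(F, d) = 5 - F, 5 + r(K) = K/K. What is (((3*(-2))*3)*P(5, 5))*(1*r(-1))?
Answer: 0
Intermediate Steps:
r(K) = -4 (r(K) = -5 + K/K = -5 + 1 = -4)
(((3*(-2))*3)*P(5, 5))*(1*r(-1)) = (((3*(-2))*3)*(5 - 1*5))*(1*(-4)) = ((-6*3)*(5 - 5))*(-4) = -18*0*(-4) = 0*(-4) = 0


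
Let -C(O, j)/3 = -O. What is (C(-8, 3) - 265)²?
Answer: 83521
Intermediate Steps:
C(O, j) = 3*O (C(O, j) = -(-3)*O = 3*O)
(C(-8, 3) - 265)² = (3*(-8) - 265)² = (-24 - 265)² = (-289)² = 83521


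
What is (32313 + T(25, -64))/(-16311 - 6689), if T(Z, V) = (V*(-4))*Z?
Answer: -38713/23000 ≈ -1.6832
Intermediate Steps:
T(Z, V) = -4*V*Z (T(Z, V) = (-4*V)*Z = -4*V*Z)
(32313 + T(25, -64))/(-16311 - 6689) = (32313 - 4*(-64)*25)/(-16311 - 6689) = (32313 + 6400)/(-23000) = 38713*(-1/23000) = -38713/23000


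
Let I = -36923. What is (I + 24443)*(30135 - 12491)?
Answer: -220197120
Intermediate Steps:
(I + 24443)*(30135 - 12491) = (-36923 + 24443)*(30135 - 12491) = -12480*17644 = -220197120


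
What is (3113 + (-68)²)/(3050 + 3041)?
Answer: 7737/6091 ≈ 1.2702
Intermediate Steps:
(3113 + (-68)²)/(3050 + 3041) = (3113 + 4624)/6091 = 7737*(1/6091) = 7737/6091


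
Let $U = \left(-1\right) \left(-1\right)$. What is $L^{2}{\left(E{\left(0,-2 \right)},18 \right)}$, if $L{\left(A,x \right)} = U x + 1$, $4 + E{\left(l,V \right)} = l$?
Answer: $361$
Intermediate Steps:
$E{\left(l,V \right)} = -4 + l$
$U = 1$
$L{\left(A,x \right)} = 1 + x$ ($L{\left(A,x \right)} = 1 x + 1 = x + 1 = 1 + x$)
$L^{2}{\left(E{\left(0,-2 \right)},18 \right)} = \left(1 + 18\right)^{2} = 19^{2} = 361$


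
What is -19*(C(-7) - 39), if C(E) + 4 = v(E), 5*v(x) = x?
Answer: 4218/5 ≈ 843.60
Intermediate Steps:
v(x) = x/5
C(E) = -4 + E/5
-19*(C(-7) - 39) = -19*((-4 + (⅕)*(-7)) - 39) = -19*((-4 - 7/5) - 39) = -19*(-27/5 - 39) = -19*(-222/5) = 4218/5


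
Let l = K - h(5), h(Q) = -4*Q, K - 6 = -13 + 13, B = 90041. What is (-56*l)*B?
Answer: -131099696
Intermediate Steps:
K = 6 (K = 6 + (-13 + 13) = 6 + 0 = 6)
l = 26 (l = 6 - (-4)*5 = 6 - 1*(-20) = 6 + 20 = 26)
(-56*l)*B = -56/(1/26)*90041 = -56/1/26*90041 = -56*26*90041 = -1456*90041 = -131099696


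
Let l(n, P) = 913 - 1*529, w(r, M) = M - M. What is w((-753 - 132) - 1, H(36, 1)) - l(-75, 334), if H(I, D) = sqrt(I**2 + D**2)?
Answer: -384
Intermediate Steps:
H(I, D) = sqrt(D**2 + I**2)
w(r, M) = 0
l(n, P) = 384 (l(n, P) = 913 - 529 = 384)
w((-753 - 132) - 1, H(36, 1)) - l(-75, 334) = 0 - 1*384 = 0 - 384 = -384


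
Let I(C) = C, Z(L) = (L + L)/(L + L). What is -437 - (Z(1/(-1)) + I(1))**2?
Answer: -441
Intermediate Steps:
Z(L) = 1 (Z(L) = (2*L)/((2*L)) = (2*L)*(1/(2*L)) = 1)
-437 - (Z(1/(-1)) + I(1))**2 = -437 - (1 + 1)**2 = -437 - 1*2**2 = -437 - 1*4 = -437 - 4 = -441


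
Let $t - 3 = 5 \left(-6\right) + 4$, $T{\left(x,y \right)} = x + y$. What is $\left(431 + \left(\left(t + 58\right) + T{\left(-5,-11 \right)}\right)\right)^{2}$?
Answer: $202500$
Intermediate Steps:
$t = -23$ ($t = 3 + \left(5 \left(-6\right) + 4\right) = 3 + \left(-30 + 4\right) = 3 - 26 = -23$)
$\left(431 + \left(\left(t + 58\right) + T{\left(-5,-11 \right)}\right)\right)^{2} = \left(431 + \left(\left(-23 + 58\right) - 16\right)\right)^{2} = \left(431 + \left(35 - 16\right)\right)^{2} = \left(431 + 19\right)^{2} = 450^{2} = 202500$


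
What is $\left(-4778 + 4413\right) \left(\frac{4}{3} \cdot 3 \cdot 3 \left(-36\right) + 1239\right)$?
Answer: $-294555$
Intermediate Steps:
$\left(-4778 + 4413\right) \left(\frac{4}{3} \cdot 3 \cdot 3 \left(-36\right) + 1239\right) = - 365 \left(4 \cdot \frac{1}{3} \cdot 3 \cdot 3 \left(-36\right) + 1239\right) = - 365 \left(\frac{4}{3} \cdot 3 \cdot 3 \left(-36\right) + 1239\right) = - 365 \left(4 \cdot 3 \left(-36\right) + 1239\right) = - 365 \left(12 \left(-36\right) + 1239\right) = - 365 \left(-432 + 1239\right) = \left(-365\right) 807 = -294555$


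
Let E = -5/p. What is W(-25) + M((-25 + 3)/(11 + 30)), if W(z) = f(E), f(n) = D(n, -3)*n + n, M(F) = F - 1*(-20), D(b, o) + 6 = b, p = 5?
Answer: 1044/41 ≈ 25.463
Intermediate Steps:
D(b, o) = -6 + b
E = -1 (E = -5/5 = -5*1/5 = -1)
M(F) = 20 + F (M(F) = F + 20 = 20 + F)
f(n) = n + n*(-6 + n) (f(n) = (-6 + n)*n + n = n*(-6 + n) + n = n + n*(-6 + n))
W(z) = 6 (W(z) = -(-5 - 1) = -1*(-6) = 6)
W(-25) + M((-25 + 3)/(11 + 30)) = 6 + (20 + (-25 + 3)/(11 + 30)) = 6 + (20 - 22/41) = 6 + 798/41 = 1044/41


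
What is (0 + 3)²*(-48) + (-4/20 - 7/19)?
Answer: -41094/95 ≈ -432.57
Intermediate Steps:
(0 + 3)²*(-48) + (-4/20 - 7/19) = 3²*(-48) + (-4*1/20 - 7*1/19) = 9*(-48) + (-⅕ - 7/19) = -432 - 54/95 = -41094/95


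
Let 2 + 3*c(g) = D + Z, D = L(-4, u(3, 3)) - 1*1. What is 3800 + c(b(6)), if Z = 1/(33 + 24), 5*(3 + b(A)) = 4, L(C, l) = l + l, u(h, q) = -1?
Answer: 649516/171 ≈ 3798.3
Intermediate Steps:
L(C, l) = 2*l
b(A) = -11/5 (b(A) = -3 + (⅕)*4 = -3 + ⅘ = -11/5)
Z = 1/57 ≈ 0.017544
D = -3 (D = 2*(-1) - 1*1 = -2 - 1 = -3)
c(g) = -284/171 (c(g) = -⅔ + (-3 + 1/57)/3 = -⅔ + (⅓)*(-170/57) = -⅔ - 170/171 = -284/171)
3800 + c(b(6)) = 3800 - 284/171 = 649516/171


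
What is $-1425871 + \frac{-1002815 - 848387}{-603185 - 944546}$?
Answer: $- \frac{2206862897499}{1547731} \approx -1.4259 \cdot 10^{6}$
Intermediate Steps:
$-1425871 + \frac{-1002815 - 848387}{-603185 - 944546} = -1425871 - \frac{1851202}{-1547731} = -1425871 - - \frac{1851202}{1547731} = -1425871 + \frac{1851202}{1547731} = - \frac{2206862897499}{1547731}$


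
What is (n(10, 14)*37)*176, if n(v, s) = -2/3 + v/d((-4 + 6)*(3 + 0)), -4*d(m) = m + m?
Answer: -26048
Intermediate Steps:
d(m) = -m/2 (d(m) = -(m + m)/4 = -m/2)
n(v, s) = -⅔ - v/3 (n(v, s) = -2/3 + v/((-(-4 + 6)*(3 + 0)/2)) = -2*⅓ + v/((-3)) = -⅔ + v/((-½*6)) = -⅔ + v/(-3) = -⅔ + v*(-⅓) = -⅔ - v/3)
(n(10, 14)*37)*176 = ((-⅔ - ⅓*10)*37)*176 = ((-⅔ - 10/3)*37)*176 = -4*37*176 = -148*176 = -26048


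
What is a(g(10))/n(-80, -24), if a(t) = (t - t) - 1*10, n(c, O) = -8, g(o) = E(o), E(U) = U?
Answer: 5/4 ≈ 1.2500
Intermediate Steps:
g(o) = o
a(t) = -10 (a(t) = 0 - 10 = -10)
a(g(10))/n(-80, -24) = -10/(-8) = -10*(-1/8) = 5/4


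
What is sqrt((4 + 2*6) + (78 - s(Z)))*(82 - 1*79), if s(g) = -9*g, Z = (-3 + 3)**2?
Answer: 3*sqrt(94) ≈ 29.086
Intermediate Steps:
Z = 0 (Z = 0**2 = 0)
sqrt((4 + 2*6) + (78 - s(Z)))*(82 - 1*79) = sqrt((4 + 2*6) + (78 - (-9)*0))*(82 - 1*79) = sqrt((4 + 12) + (78 - 1*0))*(82 - 79) = sqrt(16 + (78 + 0))*3 = sqrt(16 + 78)*3 = sqrt(94)*3 = 3*sqrt(94)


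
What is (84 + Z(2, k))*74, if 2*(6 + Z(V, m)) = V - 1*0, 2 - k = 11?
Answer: 5846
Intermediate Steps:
k = -9 (k = 2 - 1*11 = 2 - 11 = -9)
Z(V, m) = -6 + V/2 (Z(V, m) = -6 + (V - 1*0)/2 = -6 + (V + 0)/2 = -6 + V/2)
(84 + Z(2, k))*74 = (84 + (-6 + (1/2)*2))*74 = (84 + (-6 + 1))*74 = (84 - 5)*74 = 79*74 = 5846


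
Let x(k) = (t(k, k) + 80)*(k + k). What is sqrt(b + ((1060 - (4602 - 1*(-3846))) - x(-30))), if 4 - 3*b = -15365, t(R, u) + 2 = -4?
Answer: 5*sqrt(87) ≈ 46.637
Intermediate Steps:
t(R, u) = -6 (t(R, u) = -2 - 4 = -6)
b = 5123 (b = 4/3 - 1/3*(-15365) = 4/3 + 15365/3 = 5123)
x(k) = 148*k (x(k) = (-6 + 80)*(k + k) = 74*(2*k) = 148*k)
sqrt(b + ((1060 - (4602 - 1*(-3846))) - x(-30))) = sqrt(5123 + ((1060 - (4602 - 1*(-3846))) - 148*(-30))) = sqrt(5123 + ((1060 - (4602 + 3846)) - 1*(-4440))) = sqrt(5123 + ((1060 - 1*8448) + 4440)) = sqrt(5123 + ((1060 - 8448) + 4440)) = sqrt(5123 + (-7388 + 4440)) = sqrt(5123 - 2948) = sqrt(2175) = 5*sqrt(87)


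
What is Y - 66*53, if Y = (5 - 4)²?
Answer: -3497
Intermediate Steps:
Y = 1 (Y = 1² = 1)
Y - 66*53 = 1 - 66*53 = 1 - 3498 = -3497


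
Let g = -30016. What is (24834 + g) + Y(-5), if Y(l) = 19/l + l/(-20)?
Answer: -103711/20 ≈ -5185.5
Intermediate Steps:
Y(l) = 19/l - l/20 (Y(l) = 19/l + l*(-1/20) = 19/l - l/20)
(24834 + g) + Y(-5) = (24834 - 30016) + (19/(-5) - 1/20*(-5)) = -5182 + (19*(-⅕) + ¼) = -5182 + (-19/5 + ¼) = -5182 - 71/20 = -103711/20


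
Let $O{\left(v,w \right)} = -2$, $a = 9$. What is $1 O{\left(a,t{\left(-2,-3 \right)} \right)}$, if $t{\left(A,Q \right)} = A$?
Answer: $-2$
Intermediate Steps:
$1 O{\left(a,t{\left(-2,-3 \right)} \right)} = 1 \left(-2\right) = -2$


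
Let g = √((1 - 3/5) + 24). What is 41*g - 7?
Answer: -7 + 41*√610/5 ≈ 195.53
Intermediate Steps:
g = √610/5 (g = √((1 + (⅕)*(-3)) + 24) = √((1 - ⅗) + 24) = √(⅖ + 24) = √(122/5) = √610/5 ≈ 4.9396)
41*g - 7 = 41*(√610/5) - 7 = 41*√610/5 - 7 = -7 + 41*√610/5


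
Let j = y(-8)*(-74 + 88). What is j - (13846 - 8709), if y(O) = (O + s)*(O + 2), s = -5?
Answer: -4045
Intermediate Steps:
y(O) = (-5 + O)*(2 + O) (y(O) = (O - 5)*(O + 2) = (-5 + O)*(2 + O))
j = 1092 (j = (-10 + (-8)² - 3*(-8))*(-74 + 88) = (-10 + 64 + 24)*14 = 78*14 = 1092)
j - (13846 - 8709) = 1092 - (13846 - 8709) = 1092 - 1*5137 = 1092 - 5137 = -4045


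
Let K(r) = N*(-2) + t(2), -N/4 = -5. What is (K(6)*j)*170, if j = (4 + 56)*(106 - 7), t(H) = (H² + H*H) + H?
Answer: -30294000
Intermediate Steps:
N = 20 (N = -4*(-5) = 20)
t(H) = H + 2*H² (t(H) = (H² + H²) + H = 2*H² + H = H + 2*H²)
j = 5940 (j = 60*99 = 5940)
K(r) = -30 (K(r) = 20*(-2) + 2*(1 + 2*2) = -40 + 2*(1 + 4) = -40 + 2*5 = -40 + 10 = -30)
(K(6)*j)*170 = -30*5940*170 = -178200*170 = -30294000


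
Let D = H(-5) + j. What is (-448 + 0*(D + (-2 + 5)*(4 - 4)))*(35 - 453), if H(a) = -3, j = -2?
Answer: 187264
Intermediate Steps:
D = -5 (D = -3 - 2 = -5)
(-448 + 0*(D + (-2 + 5)*(4 - 4)))*(35 - 453) = (-448 + 0*(-5 + (-2 + 5)*(4 - 4)))*(35 - 453) = (-448 + 0*(-5 + 3*0))*(-418) = (-448 + 0*(-5 + 0))*(-418) = (-448 + 0*(-5))*(-418) = (-448 + 0)*(-418) = -448*(-418) = 187264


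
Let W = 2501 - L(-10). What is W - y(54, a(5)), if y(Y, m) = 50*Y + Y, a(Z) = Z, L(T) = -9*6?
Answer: -199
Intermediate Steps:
L(T) = -54
y(Y, m) = 51*Y
W = 2555 (W = 2501 - 1*(-54) = 2501 + 54 = 2555)
W - y(54, a(5)) = 2555 - 51*54 = 2555 - 1*2754 = 2555 - 2754 = -199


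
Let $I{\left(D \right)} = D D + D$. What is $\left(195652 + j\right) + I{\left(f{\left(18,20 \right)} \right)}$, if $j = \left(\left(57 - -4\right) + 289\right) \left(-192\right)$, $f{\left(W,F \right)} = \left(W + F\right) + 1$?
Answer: $130012$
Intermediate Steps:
$f{\left(W,F \right)} = 1 + F + W$ ($f{\left(W,F \right)} = \left(F + W\right) + 1 = 1 + F + W$)
$I{\left(D \right)} = D + D^{2}$ ($I{\left(D \right)} = D^{2} + D = D + D^{2}$)
$j = -67200$ ($j = \left(\left(57 + 4\right) + 289\right) \left(-192\right) = \left(61 + 289\right) \left(-192\right) = 350 \left(-192\right) = -67200$)
$\left(195652 + j\right) + I{\left(f{\left(18,20 \right)} \right)} = \left(195652 - 67200\right) + \left(1 + 20 + 18\right) \left(1 + \left(1 + 20 + 18\right)\right) = 128452 + 39 \left(1 + 39\right) = 128452 + 39 \cdot 40 = 128452 + 1560 = 130012$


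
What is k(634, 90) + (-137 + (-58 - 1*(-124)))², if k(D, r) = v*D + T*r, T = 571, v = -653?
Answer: -357571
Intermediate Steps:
k(D, r) = -653*D + 571*r
k(634, 90) + (-137 + (-58 - 1*(-124)))² = (-653*634 + 571*90) + (-137 + (-58 - 1*(-124)))² = (-414002 + 51390) + (-137 + (-58 + 124))² = -362612 + (-137 + 66)² = -362612 + (-71)² = -362612 + 5041 = -357571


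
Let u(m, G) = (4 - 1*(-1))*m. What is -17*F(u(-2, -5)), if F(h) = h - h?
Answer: 0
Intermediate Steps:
u(m, G) = 5*m (u(m, G) = (4 + 1)*m = 5*m)
F(h) = 0
-17*F(u(-2, -5)) = -17*0 = 0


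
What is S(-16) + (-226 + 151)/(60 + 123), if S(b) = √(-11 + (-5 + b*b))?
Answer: -25/61 + 4*√15 ≈ 15.082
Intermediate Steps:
S(b) = √(-16 + b²) (S(b) = √(-11 + (-5 + b²)) = √(-16 + b²))
S(-16) + (-226 + 151)/(60 + 123) = √(-16 + (-16)²) + (-226 + 151)/(60 + 123) = √(-16 + 256) - 75/183 = √240 - 75*1/183 = 4*√15 - 25/61 = -25/61 + 4*√15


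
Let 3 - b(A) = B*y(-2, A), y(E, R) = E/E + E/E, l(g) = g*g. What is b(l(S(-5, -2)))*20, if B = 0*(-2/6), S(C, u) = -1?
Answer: 60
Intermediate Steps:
l(g) = g**2
y(E, R) = 2 (y(E, R) = 1 + 1 = 2)
B = 0 (B = 0*(-2*1/6) = 0*(-1/3) = 0)
b(A) = 3 (b(A) = 3 - 0*2 = 3 - 1*0 = 3 + 0 = 3)
b(l(S(-5, -2)))*20 = 3*20 = 60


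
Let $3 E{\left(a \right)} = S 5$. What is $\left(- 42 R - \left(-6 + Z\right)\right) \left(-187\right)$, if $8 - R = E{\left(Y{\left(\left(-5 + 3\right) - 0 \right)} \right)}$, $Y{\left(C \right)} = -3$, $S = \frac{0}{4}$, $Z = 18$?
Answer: $65076$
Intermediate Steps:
$S = 0$ ($S = 0 \cdot \frac{1}{4} = 0$)
$E{\left(a \right)} = 0$ ($E{\left(a \right)} = \frac{0 \cdot 5}{3} = \frac{1}{3} \cdot 0 = 0$)
$R = 8$ ($R = 8 - 0 = 8 + 0 = 8$)
$\left(- 42 R - \left(-6 + Z\right)\right) \left(-187\right) = \left(\left(-42\right) 8 + \left(6 - 18\right)\right) \left(-187\right) = \left(-336 + \left(6 - 18\right)\right) \left(-187\right) = \left(-336 - 12\right) \left(-187\right) = \left(-348\right) \left(-187\right) = 65076$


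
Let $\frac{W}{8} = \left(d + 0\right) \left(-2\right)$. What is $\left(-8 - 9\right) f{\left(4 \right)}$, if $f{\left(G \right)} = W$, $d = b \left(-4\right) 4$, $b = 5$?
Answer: $-21760$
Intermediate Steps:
$d = -80$ ($d = 5 \left(-4\right) 4 = \left(-20\right) 4 = -80$)
$W = 1280$ ($W = 8 \left(-80 + 0\right) \left(-2\right) = 8 \left(\left(-80\right) \left(-2\right)\right) = 8 \cdot 160 = 1280$)
$f{\left(G \right)} = 1280$
$\left(-8 - 9\right) f{\left(4 \right)} = \left(-8 - 9\right) 1280 = \left(-17\right) 1280 = -21760$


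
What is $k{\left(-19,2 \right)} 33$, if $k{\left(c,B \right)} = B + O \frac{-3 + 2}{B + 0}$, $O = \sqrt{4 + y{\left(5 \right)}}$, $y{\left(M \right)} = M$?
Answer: $\frac{33}{2} \approx 16.5$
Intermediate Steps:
$O = 3$ ($O = \sqrt{4 + 5} = \sqrt{9} = 3$)
$k{\left(c,B \right)} = B - \frac{3}{B}$ ($k{\left(c,B \right)} = B + 3 \frac{-3 + 2}{B + 0} = B + 3 \left(- \frac{1}{B}\right) = B - \frac{3}{B}$)
$k{\left(-19,2 \right)} 33 = \left(2 - \frac{3}{2}\right) 33 = \frac{1}{2} \cdot 33 = \frac{33}{2}$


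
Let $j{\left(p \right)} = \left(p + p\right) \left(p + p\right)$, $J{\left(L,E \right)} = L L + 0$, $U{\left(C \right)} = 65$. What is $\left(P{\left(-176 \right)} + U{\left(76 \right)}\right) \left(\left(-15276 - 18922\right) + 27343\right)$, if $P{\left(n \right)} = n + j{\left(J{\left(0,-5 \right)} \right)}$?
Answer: $760905$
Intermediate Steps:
$J{\left(L,E \right)} = L^{2}$ ($J{\left(L,E \right)} = L^{2} + 0 = L^{2}$)
$j{\left(p \right)} = 4 p^{2}$ ($j{\left(p \right)} = 2 p 2 p = 4 p^{2}$)
$P{\left(n \right)} = n$ ($P{\left(n \right)} = n + 4 \left(0^{2}\right)^{2} = n + 4 \cdot 0^{2} = n + 4 \cdot 0 = n + 0 = n$)
$\left(P{\left(-176 \right)} + U{\left(76 \right)}\right) \left(\left(-15276 - 18922\right) + 27343\right) = \left(-176 + 65\right) \left(\left(-15276 - 18922\right) + 27343\right) = - 111 \left(-34198 + 27343\right) = \left(-111\right) \left(-6855\right) = 760905$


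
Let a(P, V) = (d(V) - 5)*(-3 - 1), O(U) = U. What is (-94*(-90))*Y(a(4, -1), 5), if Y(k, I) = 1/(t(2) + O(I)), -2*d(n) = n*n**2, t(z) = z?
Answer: 8460/7 ≈ 1208.6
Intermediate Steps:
d(n) = -n**3/2 (d(n) = -n*n**2/2 = -n**3/2)
a(P, V) = 20 + 2*V**3 (a(P, V) = (-V**3/2 - 5)*(-3 - 1) = (-5 - V**3/2)*(-4) = 20 + 2*V**3)
Y(k, I) = 1/(2 + I)
(-94*(-90))*Y(a(4, -1), 5) = (-94*(-90))/(2 + 5) = 8460/7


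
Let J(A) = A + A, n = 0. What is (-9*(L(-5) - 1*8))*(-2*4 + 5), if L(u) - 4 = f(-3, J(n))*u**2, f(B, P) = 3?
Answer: 1917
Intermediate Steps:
J(A) = 2*A
L(u) = 4 + 3*u**2
(-9*(L(-5) - 1*8))*(-2*4 + 5) = (-9*((4 + 3*(-5)**2) - 1*8))*(-2*4 + 5) = (-9*((4 + 3*25) - 8))*(-1*8 + 5) = (-9*((4 + 75) - 8))*(-8 + 5) = -9*(79 - 8)*(-3) = -9*71*(-3) = -639*(-3) = 1917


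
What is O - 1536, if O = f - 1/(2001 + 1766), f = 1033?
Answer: -1894802/3767 ≈ -503.00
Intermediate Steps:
O = 3891310/3767 (O = 1033 - 1/(2001 + 1766) = 1033 - 1/3767 = 3891310/3767 ≈ 1033.0)
O - 1536 = 3891310/3767 - 1536 = -1894802/3767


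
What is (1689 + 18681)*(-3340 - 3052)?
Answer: -130205040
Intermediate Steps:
(1689 + 18681)*(-3340 - 3052) = 20370*(-6392) = -130205040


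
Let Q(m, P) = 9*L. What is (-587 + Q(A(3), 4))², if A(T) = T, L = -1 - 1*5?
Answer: 410881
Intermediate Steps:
L = -6 (L = -1 - 5 = -6)
Q(m, P) = -54 (Q(m, P) = 9*(-6) = -54)
(-587 + Q(A(3), 4))² = (-587 - 54)² = (-641)² = 410881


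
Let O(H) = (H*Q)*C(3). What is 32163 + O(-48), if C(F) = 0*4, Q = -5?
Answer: 32163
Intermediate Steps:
C(F) = 0
O(H) = 0 (O(H) = (H*(-5))*0 = -5*H*0 = 0)
32163 + O(-48) = 32163 + 0 = 32163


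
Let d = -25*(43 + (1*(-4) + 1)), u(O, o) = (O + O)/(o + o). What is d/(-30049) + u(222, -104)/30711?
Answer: 531212187/15995803876 ≈ 0.033209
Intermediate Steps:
u(O, o) = O/o (u(O, o) = (2*O)/((2*o)) = (2*O)*(1/(2*o)) = O/o)
d = -1000 (d = -25*(43 + (-4 + 1)) = -25*(43 - 3) = -25*40 = -1000)
d/(-30049) + u(222, -104)/30711 = -1000/(-30049) + (222/(-104))/30711 = -1000*(-1/30049) + (222*(-1/104))*(1/30711) = 1000/30049 - 111/52*1/30711 = 1000/30049 - 37/532324 = 531212187/15995803876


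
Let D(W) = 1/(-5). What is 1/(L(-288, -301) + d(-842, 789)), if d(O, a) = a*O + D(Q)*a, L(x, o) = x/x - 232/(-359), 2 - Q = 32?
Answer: -1795/1192767006 ≈ -1.5049e-6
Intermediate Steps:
Q = -30 (Q = 2 - 1*32 = 2 - 32 = -30)
D(W) = -1/5
L(x, o) = 591/359 (L(x, o) = 1 - 232*(-1/359) = 1 + 232/359 = 591/359)
d(O, a) = -a/5 + O*a (d(O, a) = a*O - a/5 = O*a - a/5 = -a/5 + O*a)
1/(L(-288, -301) + d(-842, 789)) = 1/(591/359 + 789*(-1/5 - 842)) = 1/(591/359 + 789*(-4211/5)) = 1/(591/359 - 3322479/5) = 1/(-1192767006/1795) = -1795/1192767006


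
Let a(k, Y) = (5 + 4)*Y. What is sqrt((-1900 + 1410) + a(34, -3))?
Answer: I*sqrt(517) ≈ 22.738*I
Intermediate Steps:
a(k, Y) = 9*Y
sqrt((-1900 + 1410) + a(34, -3)) = sqrt((-1900 + 1410) + 9*(-3)) = sqrt(-490 - 27) = sqrt(-517) = I*sqrt(517)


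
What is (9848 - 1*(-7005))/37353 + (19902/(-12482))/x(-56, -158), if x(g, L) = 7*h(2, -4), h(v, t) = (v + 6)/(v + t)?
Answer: 3316727747/6527362044 ≈ 0.50813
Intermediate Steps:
h(v, t) = (6 + v)/(t + v)
x(g, L) = -28 (x(g, L) = 7*((6 + 2)/(-4 + 2)) = 7*(8/(-2)) = 7*(-1/2*8) = 7*(-4) = -28)
(9848 - 1*(-7005))/37353 + (19902/(-12482))/x(-56, -158) = (9848 - 1*(-7005))/37353 + (19902/(-12482))/(-28) = (9848 + 7005)*(1/37353) + (19902*(-1/12482))*(-1/28) = 16853*(1/37353) - 9951/6241*(-1/28) = 16853/37353 + 9951/174748 = 3316727747/6527362044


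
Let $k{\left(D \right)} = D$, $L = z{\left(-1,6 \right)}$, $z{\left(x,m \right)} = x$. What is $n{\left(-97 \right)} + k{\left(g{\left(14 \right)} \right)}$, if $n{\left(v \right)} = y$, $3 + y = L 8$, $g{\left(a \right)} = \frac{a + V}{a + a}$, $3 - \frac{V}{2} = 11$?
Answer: $- \frac{155}{14} \approx -11.071$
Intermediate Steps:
$L = -1$
$V = -16$ ($V = 6 - 22 = -16$)
$g{\left(a \right)} = \frac{-16 + a}{2 a}$ ($g{\left(a \right)} = \frac{a - 16}{a + a} = \frac{-16 + a}{2 a}$)
$y = -11$ ($y = -3 - 8 = -11$)
$n{\left(v \right)} = -11$
$n{\left(-97 \right)} + k{\left(g{\left(14 \right)} \right)} = -11 + \frac{-16 + 14}{2 \cdot 14} = -11 + \frac{1}{2} \cdot \frac{1}{14} \left(-2\right) = -11 - \frac{1}{14} = - \frac{155}{14}$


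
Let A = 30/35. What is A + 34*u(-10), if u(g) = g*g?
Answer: 23806/7 ≈ 3400.9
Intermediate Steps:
u(g) = g²
A = 6/7 (A = 30*(1/35) = 6/7 ≈ 0.85714)
A + 34*u(-10) = 6/7 + 34*(-10)² = 6/7 + 34*100 = 6/7 + 3400 = 23806/7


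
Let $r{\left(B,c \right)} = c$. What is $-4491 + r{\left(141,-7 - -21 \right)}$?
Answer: $-4477$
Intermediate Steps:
$-4491 + r{\left(141,-7 - -21 \right)} = -4491 - -14 = -4491 + \left(-7 + 21\right) = -4491 + 14 = -4477$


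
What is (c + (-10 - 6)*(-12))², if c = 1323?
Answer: 2295225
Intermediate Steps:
(c + (-10 - 6)*(-12))² = (1323 + (-10 - 6)*(-12))² = (1323 - 16*(-12))² = (1323 + 192)² = 1515² = 2295225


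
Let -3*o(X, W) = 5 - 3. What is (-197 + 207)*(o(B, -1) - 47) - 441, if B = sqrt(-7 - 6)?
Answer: -2753/3 ≈ -917.67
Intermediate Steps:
B = I*sqrt(13) (B = sqrt(-13) = I*sqrt(13) ≈ 3.6056*I)
o(X, W) = -2/3 (o(X, W) = -(5 - 3)/3 = -1/3*2 = -2/3)
(-197 + 207)*(o(B, -1) - 47) - 441 = (-197 + 207)*(-2/3 - 47) - 441 = 10*(-143/3) - 441 = -1430/3 - 441 = -2753/3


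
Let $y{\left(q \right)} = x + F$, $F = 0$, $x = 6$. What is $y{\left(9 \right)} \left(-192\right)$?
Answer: $-1152$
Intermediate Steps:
$y{\left(q \right)} = 6$ ($y{\left(q \right)} = 6 + 0 = 6$)
$y{\left(9 \right)} \left(-192\right) = 6 \left(-192\right) = -1152$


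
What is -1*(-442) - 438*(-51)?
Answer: 22780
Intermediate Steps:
-1*(-442) - 438*(-51) = 442 + 22338 = 22780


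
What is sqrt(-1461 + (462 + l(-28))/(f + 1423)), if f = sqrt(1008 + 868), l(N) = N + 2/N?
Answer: sqrt(-407399538 - 572712*sqrt(469))/(14*sqrt(1423 + 2*sqrt(469))) ≈ 38.219*I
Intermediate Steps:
f = 2*sqrt(469) (f = sqrt(1876) = 2*sqrt(469) ≈ 43.313)
sqrt(-1461 + (462 + l(-28))/(f + 1423)) = sqrt(-1461 + (462 + (-28 + 2/(-28)))/(2*sqrt(469) + 1423)) = sqrt(-1461 + (462 + (-28 + 2*(-1/28)))/(1423 + 2*sqrt(469))) = sqrt(-1461 + (462 + (-28 - 1/14))/(1423 + 2*sqrt(469))) = sqrt(-1461 + (462 - 393/14)/(1423 + 2*sqrt(469))) = sqrt(-1461 + 6075/(14*(1423 + 2*sqrt(469))))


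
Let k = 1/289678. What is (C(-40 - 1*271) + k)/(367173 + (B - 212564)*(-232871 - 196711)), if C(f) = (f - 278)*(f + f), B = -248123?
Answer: 106125852725/57328206068407746 ≈ 1.8512e-6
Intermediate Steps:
C(f) = 2*f*(-278 + f) (C(f) = (-278 + f)*(2*f) = 2*f*(-278 + f))
k = 1/289678 ≈ 3.4521e-6
(C(-40 - 1*271) + k)/(367173 + (B - 212564)*(-232871 - 196711)) = (2*(-40 - 1*271)*(-278 + (-40 - 1*271)) + 1/289678)/(367173 + (-248123 - 212564)*(-232871 - 196711)) = (2*(-40 - 271)*(-278 + (-40 - 271)) + 1/289678)/(367173 - 460687*(-429582)) = (2*(-311)*(-278 - 311) + 1/289678)/(367173 + 197902842834) = (2*(-311)*(-589) + 1/289678)/197903210007 = (366358 + 1/289678)*(1/197903210007) = (106125852725/289678)*(1/197903210007) = 106125852725/57328206068407746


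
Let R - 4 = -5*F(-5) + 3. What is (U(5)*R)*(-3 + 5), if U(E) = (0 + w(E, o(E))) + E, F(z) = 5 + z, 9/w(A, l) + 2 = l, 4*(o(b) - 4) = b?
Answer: 1414/13 ≈ 108.77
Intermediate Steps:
o(b) = 4 + b/4
w(A, l) = 9/(-2 + l)
U(E) = E + 9/(2 + E/4) (U(E) = (0 + 9/(-2 + (4 + E/4))) + E = (0 + 9/(2 + E/4)) + E = 9/(2 + E/4) + E = E + 9/(2 + E/4))
R = 7 (R = 4 + (-5*(5 - 5) + 3) = 4 + (-5*0 + 3) = 4 + (0 + 3) = 4 + 3 = 7)
(U(5)*R)*(-3 + 5) = (((36 + 5*(8 + 5))/(8 + 5))*7)*(-3 + 5) = (((36 + 5*13)/13)*7)*2 = (((36 + 65)/13)*7)*2 = (((1/13)*101)*7)*2 = ((101/13)*7)*2 = (707/13)*2 = 1414/13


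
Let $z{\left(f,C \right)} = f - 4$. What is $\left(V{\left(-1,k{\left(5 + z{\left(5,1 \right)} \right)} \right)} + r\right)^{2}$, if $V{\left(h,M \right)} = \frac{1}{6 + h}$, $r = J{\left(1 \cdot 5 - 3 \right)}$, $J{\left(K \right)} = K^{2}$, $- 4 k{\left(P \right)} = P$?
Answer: $\frac{441}{25} \approx 17.64$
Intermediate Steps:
$z{\left(f,C \right)} = -4 + f$ ($z{\left(f,C \right)} = f - 4 = -4 + f$)
$k{\left(P \right)} = - \frac{P}{4}$
$r = 4$ ($r = \left(1 \cdot 5 - 3\right)^{2} = \left(5 - 3\right)^{2} = 2^{2} = 4$)
$\left(V{\left(-1,k{\left(5 + z{\left(5,1 \right)} \right)} \right)} + r\right)^{2} = \left(\frac{1}{6 - 1} + 4\right)^{2} = \left(\frac{1}{5} + 4\right)^{2} = \left(\frac{21}{5}\right)^{2} = \frac{441}{25}$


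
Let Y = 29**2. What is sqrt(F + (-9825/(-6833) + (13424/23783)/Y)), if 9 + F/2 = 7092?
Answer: sqrt(314661382512918013970239)/4712767931 ≈ 119.03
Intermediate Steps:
Y = 841
F = 14166 (F = -18 + 2*7092 = -18 + 14184 = 14166)
sqrt(F + (-9825/(-6833) + (13424/23783)/Y)) = sqrt(14166 + (-9825/(-6833) + (13424/23783)/841)) = sqrt(14166 + (-9825*(-1/6833) + (13424*(1/23783))*(1/841))) = sqrt(14166 + (9825/6833 + (13424/23783)*(1/841))) = sqrt(14166 + (9825/6833 + 13424/20001503)) = sqrt(14166 + 196606493167/136670269999) = sqrt(1936267651299001/136670269999) = sqrt(314661382512918013970239)/4712767931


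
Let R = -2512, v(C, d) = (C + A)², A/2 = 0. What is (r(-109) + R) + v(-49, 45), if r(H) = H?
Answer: -220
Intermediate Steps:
A = 0 (A = 2*0 = 0)
v(C, d) = C² (v(C, d) = (C + 0)² = C²)
(r(-109) + R) + v(-49, 45) = (-109 - 2512) + (-49)² = -2621 + 2401 = -220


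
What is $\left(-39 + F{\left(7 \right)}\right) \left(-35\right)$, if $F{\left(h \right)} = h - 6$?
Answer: $1330$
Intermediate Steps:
$F{\left(h \right)} = -6 + h$ ($F{\left(h \right)} = h - 6 = -6 + h$)
$\left(-39 + F{\left(7 \right)}\right) \left(-35\right) = \left(-39 + \left(-6 + 7\right)\right) \left(-35\right) = \left(-39 + 1\right) \left(-35\right) = \left(-38\right) \left(-35\right) = 1330$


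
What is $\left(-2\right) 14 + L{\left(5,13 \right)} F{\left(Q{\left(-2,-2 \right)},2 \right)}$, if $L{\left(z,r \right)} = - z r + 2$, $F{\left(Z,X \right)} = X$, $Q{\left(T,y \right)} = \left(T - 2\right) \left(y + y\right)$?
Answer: $-154$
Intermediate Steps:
$Q{\left(T,y \right)} = 2 y \left(-2 + T\right)$ ($Q{\left(T,y \right)} = \left(-2 + T\right) 2 y = 2 y \left(-2 + T\right)$)
$L{\left(z,r \right)} = 2 - r z$ ($L{\left(z,r \right)} = - r z + 2 = 2 - r z$)
$\left(-2\right) 14 + L{\left(5,13 \right)} F{\left(Q{\left(-2,-2 \right)},2 \right)} = \left(-2\right) 14 + \left(2 - 13 \cdot 5\right) 2 = -28 + \left(2 - 65\right) 2 = -28 - 126 = -154$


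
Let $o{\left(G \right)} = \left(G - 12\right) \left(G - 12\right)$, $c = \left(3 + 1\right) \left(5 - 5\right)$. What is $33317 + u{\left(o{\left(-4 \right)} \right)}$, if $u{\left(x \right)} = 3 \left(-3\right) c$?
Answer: $33317$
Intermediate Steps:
$c = 0$ ($c = 4 \cdot 0 = 0$)
$o{\left(G \right)} = \left(-12 + G\right)^{2}$ ($o{\left(G \right)} = \left(-12 + G\right) \left(-12 + G\right) = \left(-12 + G\right)^{2}$)
$u{\left(x \right)} = 0$ ($u{\left(x \right)} = 3 \left(-3\right) 0 = \left(-9\right) 0 = 0$)
$33317 + u{\left(o{\left(-4 \right)} \right)} = 33317 + 0 = 33317$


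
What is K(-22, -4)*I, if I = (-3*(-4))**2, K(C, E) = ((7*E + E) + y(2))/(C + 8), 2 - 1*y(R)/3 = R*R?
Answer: 2736/7 ≈ 390.86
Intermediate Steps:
y(R) = 6 - 3*R**2 (y(R) = 6 - 3*R*R = 6 - 3*R**2)
K(C, E) = (-6 + 8*E)/(8 + C) (K(C, E) = ((7*E + E) + (6 - 3*2**2))/(C + 8) = (8*E + (6 - 3*4))/(8 + C) = (8*E + (6 - 12))/(8 + C) = (8*E - 6)/(8 + C) = (-6 + 8*E)/(8 + C))
I = 144 (I = 12**2 = 144)
K(-22, -4)*I = (2*(-3 + 4*(-4))/(8 - 22))*144 = (2*(-3 - 16)/(-14))*144 = (2*(-1/14)*(-19))*144 = (19/7)*144 = 2736/7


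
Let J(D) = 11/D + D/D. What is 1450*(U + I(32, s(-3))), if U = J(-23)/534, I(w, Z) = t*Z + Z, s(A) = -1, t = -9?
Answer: 23748100/2047 ≈ 11601.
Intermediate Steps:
J(D) = 1 + 11/D (J(D) = 11/D + 1 = 1 + 11/D)
I(w, Z) = -8*Z (I(w, Z) = -9*Z + Z = -8*Z)
U = 2/2047 (U = ((11 - 23)/(-23))/534 = -1/23*(-12)*(1/534) = (12/23)*(1/534) = 2/2047 ≈ 0.00097704)
1450*(U + I(32, s(-3))) = 1450*(2/2047 - 8*(-1)) = 1450*(2/2047 + 8) = 1450*(16378/2047) = 23748100/2047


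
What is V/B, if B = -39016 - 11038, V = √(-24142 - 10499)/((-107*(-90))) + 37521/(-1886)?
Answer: 37521/94401844 - I*√3849/160673340 ≈ 0.00039746 - 3.8613e-7*I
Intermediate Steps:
V = -37521/1886 + I*√3849/3210 (V = √(-34641)/9630 + 37521*(-1/1886) = (3*I*√3849)*(1/9630) - 37521/1886 = I*√3849/3210 - 37521/1886 = -37521/1886 + I*√3849/3210 ≈ -19.895 + 0.019327*I)
B = -50054
V/B = (-37521/1886 + I*√3849/3210)/(-50054) = (-37521/1886 + I*√3849/3210)*(-1/50054) = 37521/94401844 - I*√3849/160673340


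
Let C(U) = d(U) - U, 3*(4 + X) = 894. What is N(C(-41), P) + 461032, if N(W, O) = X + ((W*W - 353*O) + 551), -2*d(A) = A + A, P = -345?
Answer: 590386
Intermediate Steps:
X = 294 (X = -4 + (1/3)*894 = -4 + 298 = 294)
d(A) = -A (d(A) = -(A + A)/2 = -A)
C(U) = -2*U (C(U) = -U - U = -2*U)
N(W, O) = 845 + W**2 - 353*O (N(W, O) = 294 + ((W*W - 353*O) + 551) = 294 + ((W**2 - 353*O) + 551) = 294 + (551 + W**2 - 353*O) = 845 + W**2 - 353*O)
N(C(-41), P) + 461032 = (845 + (-2*(-41))**2 - 353*(-345)) + 461032 = (845 + 82**2 + 121785) + 461032 = (845 + 6724 + 121785) + 461032 = 129354 + 461032 = 590386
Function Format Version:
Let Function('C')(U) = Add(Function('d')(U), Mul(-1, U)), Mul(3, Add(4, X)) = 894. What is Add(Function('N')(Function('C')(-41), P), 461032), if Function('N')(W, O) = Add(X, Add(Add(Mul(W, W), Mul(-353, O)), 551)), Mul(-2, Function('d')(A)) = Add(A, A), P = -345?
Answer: 590386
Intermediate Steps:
X = 294 (X = Add(-4, Mul(Rational(1, 3), 894)) = Add(-4, 298) = 294)
Function('d')(A) = Mul(-1, A) (Function('d')(A) = Mul(Rational(-1, 2), Add(A, A)) = Mul(Rational(-1, 2), Mul(2, A)) = Mul(-1, A))
Function('C')(U) = Mul(-2, U) (Function('C')(U) = Add(Mul(-1, U), Mul(-1, U)) = Mul(-2, U))
Function('N')(W, O) = Add(845, Pow(W, 2), Mul(-353, O)) (Function('N')(W, O) = Add(294, Add(Add(Mul(W, W), Mul(-353, O)), 551)) = Add(294, Add(Add(Pow(W, 2), Mul(-353, O)), 551)) = Add(294, Add(551, Pow(W, 2), Mul(-353, O))) = Add(845, Pow(W, 2), Mul(-353, O)))
Add(Function('N')(Function('C')(-41), P), 461032) = Add(Add(845, Pow(Mul(-2, -41), 2), Mul(-353, -345)), 461032) = Add(Add(845, Pow(82, 2), 121785), 461032) = Add(Add(845, 6724, 121785), 461032) = Add(129354, 461032) = 590386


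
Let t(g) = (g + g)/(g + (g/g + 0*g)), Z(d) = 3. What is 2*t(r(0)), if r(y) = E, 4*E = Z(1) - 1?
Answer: 4/3 ≈ 1.3333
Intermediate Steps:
E = ½ (E = (3 - 1)/4 = (¼)*2 = ½ ≈ 0.50000)
r(y) = ½
t(g) = 2*g/(1 + g) (t(g) = (2*g)/(g + (1 + 0)) = (2*g)/(g + 1) = (2*g)/(1 + g) = 2*g/(1 + g))
2*t(r(0)) = 2*(2*(½)/(1 + ½)) = 2*(2*(½)/(3/2)) = 2*(2*(½)*(⅔)) = 2*(⅔) = 4/3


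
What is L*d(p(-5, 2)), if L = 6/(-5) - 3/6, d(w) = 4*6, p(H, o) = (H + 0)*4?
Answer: -204/5 ≈ -40.800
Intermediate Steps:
p(H, o) = 4*H (p(H, o) = H*4 = 4*H)
d(w) = 24
L = -17/10 (L = 6*(-⅕) - 3*⅙ = -6/5 - ½ = -17/10 ≈ -1.7000)
L*d(p(-5, 2)) = -17/10*24 = -204/5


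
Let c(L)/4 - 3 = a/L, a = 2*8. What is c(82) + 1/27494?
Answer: 14406897/1127254 ≈ 12.781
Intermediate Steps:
a = 16
c(L) = 12 + 64/L (c(L) = 12 + 4*(16/L) = 12 + 64/L)
c(82) + 1/27494 = (12 + 64/82) + 1/27494 = (12 + 64*(1/82)) + 1/27494 = (12 + 32/41) + 1/27494 = 524/41 + 1/27494 = 14406897/1127254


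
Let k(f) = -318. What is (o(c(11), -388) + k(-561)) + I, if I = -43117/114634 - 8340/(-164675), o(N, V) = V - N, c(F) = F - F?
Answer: -2666711226623/3775470790 ≈ -706.33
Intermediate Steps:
c(F) = 0
I = -1228848883/3775470790 (I = -43117*1/114634 - 8340*(-1/164675) = -43117/114634 + 1668/32935 = -1228848883/3775470790 ≈ -0.32548)
(o(c(11), -388) + k(-561)) + I = ((-388 - 1*0) - 318) - 1228848883/3775470790 = ((-388 + 0) - 318) - 1228848883/3775470790 = (-388 - 318) - 1228848883/3775470790 = -706 - 1228848883/3775470790 = -2666711226623/3775470790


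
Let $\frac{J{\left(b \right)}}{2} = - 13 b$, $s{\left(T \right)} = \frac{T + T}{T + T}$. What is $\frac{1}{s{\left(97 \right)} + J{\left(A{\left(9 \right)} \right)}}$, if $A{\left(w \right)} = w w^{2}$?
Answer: $- \frac{1}{18953} \approx -5.2762 \cdot 10^{-5}$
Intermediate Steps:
$A{\left(w \right)} = w^{3}$
$s{\left(T \right)} = 1$ ($s{\left(T \right)} = \frac{2 T}{2 T} = 2 T \frac{1}{2 T} = 1$)
$J{\left(b \right)} = - 26 b$ ($J{\left(b \right)} = 2 \left(- 13 b\right) = - 26 b$)
$\frac{1}{s{\left(97 \right)} + J{\left(A{\left(9 \right)} \right)}} = \frac{1}{1 - 26 \cdot 9^{3}} = \frac{1}{1 - 18954} = \frac{1}{-18953} = - \frac{1}{18953}$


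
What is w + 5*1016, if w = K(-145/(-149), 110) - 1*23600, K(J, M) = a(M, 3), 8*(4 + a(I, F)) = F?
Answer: -148189/8 ≈ -18524.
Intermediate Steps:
a(I, F) = -4 + F/8
K(J, M) = -29/8 (K(J, M) = -4 + (⅛)*3 = -4 + 3/8 = -29/8)
w = -188829/8 (w = -29/8 - 1*23600 = -29/8 - 23600 = -188829/8 ≈ -23604.)
w + 5*1016 = -188829/8 + 5*1016 = -188829/8 + 5080 = -148189/8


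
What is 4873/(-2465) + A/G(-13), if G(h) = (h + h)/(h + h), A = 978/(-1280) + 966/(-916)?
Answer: -274242089/72254080 ≈ -3.7955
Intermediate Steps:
A = -266541/146560 (A = 978*(-1/1280) + 966*(-1/916) = -489/640 - 483/458 = -266541/146560 ≈ -1.8186)
G(h) = 1 (G(h) = (2*h)/((2*h)) = (2*h)*(1/(2*h)) = 1)
4873/(-2465) + A/G(-13) = 4873/(-2465) - 266541/146560/1 = 4873*(-1/2465) - 266541/146560*1 = -4873/2465 - 266541/146560 = -274242089/72254080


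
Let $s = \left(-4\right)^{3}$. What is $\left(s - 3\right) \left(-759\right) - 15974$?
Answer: $34879$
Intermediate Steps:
$s = -64$
$\left(s - 3\right) \left(-759\right) - 15974 = \left(-64 - 3\right) \left(-759\right) - 15974 = \left(-67\right) \left(-759\right) - 15974 = 50853 - 15974 = 34879$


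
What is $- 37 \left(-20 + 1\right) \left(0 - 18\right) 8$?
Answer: $-101232$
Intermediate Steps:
$- 37 \left(-20 + 1\right) \left(0 - 18\right) 8 = - 37 \left(\left(-19\right) \left(-18\right)\right) 8 = \left(-37\right) 342 \cdot 8 = \left(-12654\right) 8 = -101232$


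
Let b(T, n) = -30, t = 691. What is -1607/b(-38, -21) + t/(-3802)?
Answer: 1522271/28515 ≈ 53.385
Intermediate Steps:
-1607/b(-38, -21) + t/(-3802) = -1607/(-30) + 691/(-3802) = -1607*(-1/30) + 691*(-1/3802) = 1607/30 - 691/3802 = 1522271/28515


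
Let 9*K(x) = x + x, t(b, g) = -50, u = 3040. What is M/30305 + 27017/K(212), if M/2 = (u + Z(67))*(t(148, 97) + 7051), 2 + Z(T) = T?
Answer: 5160532941/2569864 ≈ 2008.1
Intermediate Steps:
Z(T) = -2 + T
M = 43476210 (M = 2*((3040 + (-2 + 67))*(-50 + 7051)) = 2*((3040 + 65)*7001) = 2*(3105*7001) = 2*21738105 = 43476210)
K(x) = 2*x/9 (K(x) = (x + x)/9 = (2*x)/9 = 2*x/9)
M/30305 + 27017/K(212) = 43476210/30305 + 27017/(((2/9)*212)) = 43476210*(1/30305) + 27017/(424/9) = 8695242/6061 + 27017*(9/424) = 8695242/6061 + 243153/424 = 5160532941/2569864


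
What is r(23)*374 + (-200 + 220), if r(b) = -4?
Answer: -1476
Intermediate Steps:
r(23)*374 + (-200 + 220) = -4*374 + (-200 + 220) = -1496 + 20 = -1476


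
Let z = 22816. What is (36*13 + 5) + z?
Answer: 23289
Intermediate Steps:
(36*13 + 5) + z = (36*13 + 5) + 22816 = (468 + 5) + 22816 = 473 + 22816 = 23289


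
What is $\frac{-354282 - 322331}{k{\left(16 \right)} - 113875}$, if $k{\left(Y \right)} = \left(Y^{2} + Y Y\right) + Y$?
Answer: $\frac{676613}{113347} \approx 5.9694$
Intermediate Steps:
$k{\left(Y \right)} = Y + 2 Y^{2}$ ($k{\left(Y \right)} = \left(Y^{2} + Y^{2}\right) + Y = 2 Y^{2} + Y = Y + 2 Y^{2}$)
$\frac{-354282 - 322331}{k{\left(16 \right)} - 113875} = \frac{-354282 - 322331}{16 \left(1 + 2 \cdot 16\right) - 113875} = - \frac{676613}{16 \left(1 + 32\right) - 113875} = - \frac{676613}{16 \cdot 33 - 113875} = - \frac{676613}{528 - 113875} = - \frac{676613}{-113347} = \left(-676613\right) \left(- \frac{1}{113347}\right) = \frac{676613}{113347}$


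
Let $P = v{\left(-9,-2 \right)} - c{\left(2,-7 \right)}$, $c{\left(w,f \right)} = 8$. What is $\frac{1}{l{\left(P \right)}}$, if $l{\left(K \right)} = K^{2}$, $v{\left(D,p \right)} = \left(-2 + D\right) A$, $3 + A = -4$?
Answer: $\frac{1}{4761} \approx 0.00021004$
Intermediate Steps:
$A = -7$ ($A = -3 - 4 = -7$)
$v{\left(D,p \right)} = 14 - 7 D$ ($v{\left(D,p \right)} = \left(-2 + D\right) \left(-7\right) = 14 - 7 D$)
$P = 69$ ($P = \left(14 - -63\right) - 8 = \left(14 + 63\right) - 8 = 77 - 8 = 69$)
$\frac{1}{l{\left(P \right)}} = \frac{1}{69^{2}} = \frac{1}{4761}$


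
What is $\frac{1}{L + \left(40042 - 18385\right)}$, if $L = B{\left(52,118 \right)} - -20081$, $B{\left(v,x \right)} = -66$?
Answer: $\frac{1}{41672} \approx 2.3997 \cdot 10^{-5}$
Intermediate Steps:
$L = 20015$ ($L = -66 - -20081 = -66 + 20081 = 20015$)
$\frac{1}{L + \left(40042 - 18385\right)} = \frac{1}{20015 + \left(40042 - 18385\right)} = \frac{1}{20015 + 21657} = \frac{1}{41672}$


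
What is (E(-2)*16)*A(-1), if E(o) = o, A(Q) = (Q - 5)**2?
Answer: -1152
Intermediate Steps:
A(Q) = (-5 + Q)**2
(E(-2)*16)*A(-1) = (-2*16)*(-5 - 1)**2 = -32*(-6)**2 = -32*36 = -1152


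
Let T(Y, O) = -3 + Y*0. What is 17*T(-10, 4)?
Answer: -51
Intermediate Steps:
T(Y, O) = -3 (T(Y, O) = -3 + 0 = -3)
17*T(-10, 4) = 17*(-3) = -51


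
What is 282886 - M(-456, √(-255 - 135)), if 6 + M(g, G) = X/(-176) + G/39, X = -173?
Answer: 49788819/176 - I*√390/39 ≈ 2.8289e+5 - 0.50637*I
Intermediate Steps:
M(g, G) = -883/176 + G/39 (M(g, G) = -6 + (-173/(-176) + G/39) = -6 + (-173*(-1/176) + G*(1/39)) = -6 + (173/176 + G/39) = -883/176 + G/39)
282886 - M(-456, √(-255 - 135)) = 282886 - (-883/176 + √(-255 - 135)/39) = 282886 - (-883/176 + √(-390)/39) = 282886 - (-883/176 + (I*√390)/39) = 282886 - (-883/176 + I*√390/39) = 282886 + (883/176 - I*√390/39) = 49788819/176 - I*√390/39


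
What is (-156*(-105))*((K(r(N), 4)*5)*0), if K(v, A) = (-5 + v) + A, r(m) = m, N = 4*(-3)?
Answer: 0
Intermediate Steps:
N = -12
K(v, A) = -5 + A + v
(-156*(-105))*((K(r(N), 4)*5)*0) = (-156*(-105))*(((-5 + 4 - 12)*5)*0) = 16380*(-13*5*0) = 16380*(-65*0) = 16380*0 = 0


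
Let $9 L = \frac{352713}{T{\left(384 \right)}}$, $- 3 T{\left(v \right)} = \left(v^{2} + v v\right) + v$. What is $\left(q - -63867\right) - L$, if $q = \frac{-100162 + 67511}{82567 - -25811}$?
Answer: $\frac{340662729296173}{5333931648} \approx 63867.0$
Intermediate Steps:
$T{\left(v \right)} = - \frac{2 v^{2}}{3} - \frac{v}{3}$ ($T{\left(v \right)} = - \frac{\left(v^{2} + v v\right) + v}{3} = - \frac{\left(v^{2} + v^{2}\right) + v}{3} = - \frac{2 v^{2} + v}{3} = - \frac{v + 2 v^{2}}{3} = - \frac{2 v^{2}}{3} - \frac{v}{3}$)
$q = - \frac{32651}{108378}$ ($q = - \frac{32651}{82567 + \left(-10889 + 36700\right)} = - \frac{32651}{82567 + 25811} = - \frac{32651}{108378} \approx -0.30127$)
$L = - \frac{117571}{295296}$ ($L = \frac{352713 \frac{1}{\left(- \frac{1}{3}\right) 384 \left(1 + 2 \cdot 384\right)}}{9} = \frac{352713 \frac{1}{\left(- \frac{1}{3}\right) 384 \left(1 + 768\right)}}{9} = \frac{352713 \frac{1}{\left(- \frac{1}{3}\right) 384 \cdot 769}}{9} = \frac{352713 \frac{1}{-98432}}{9} = \frac{352713 \left(- \frac{1}{98432}\right)}{9} = \frac{1}{9} \left(- \frac{352713}{98432}\right) = - \frac{117571}{295296} \approx -0.39815$)
$\left(q - -63867\right) - L = \left(- \frac{32651}{108378} - -63867\right) - - \frac{117571}{295296} = \left(- \frac{32651}{108378} + 63867\right) + \frac{117571}{295296} = \frac{6921745075}{108378} + \frac{117571}{295296} = \frac{340662729296173}{5333931648}$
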